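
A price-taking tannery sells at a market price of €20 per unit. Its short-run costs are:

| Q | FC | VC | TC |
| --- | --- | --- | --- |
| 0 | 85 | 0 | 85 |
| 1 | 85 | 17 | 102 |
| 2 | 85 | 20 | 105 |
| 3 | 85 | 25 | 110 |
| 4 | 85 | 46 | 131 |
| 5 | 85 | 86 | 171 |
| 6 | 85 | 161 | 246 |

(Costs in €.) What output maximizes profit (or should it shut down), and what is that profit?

Q = 3; profit = -€50

Compute π = P·Q − TC at each output: Q=0: -85; Q=1: -82; Q=2: -65; Q=3: -50; Q=4: -51; Q=5: -71; Q=6: -126.
Profit is maximized at Q = 3. AVC there is 25/3 = €8.33 ≤ P, so producing beats shutting down (which would give -€85).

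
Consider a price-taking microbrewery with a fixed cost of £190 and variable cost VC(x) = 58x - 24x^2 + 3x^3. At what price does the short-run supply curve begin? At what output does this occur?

£10 per unit, at x = 4

The shutdown price is the minimum of AVC. VC = 58x - 24x^2 + 3x^3, so AVC = 58 - 24x + 3x^2.
dAVC/dx = -24 + 6x = 0 gives x = 4. min AVC = 58 - 24·4 + 3·4^2 = 10.
So the shutdown price is £10.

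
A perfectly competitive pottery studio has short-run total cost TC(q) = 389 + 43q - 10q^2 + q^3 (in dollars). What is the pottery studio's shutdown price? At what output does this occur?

$18 per unit, at q = 5

Short-run supply begins at min AVC. From VC = 43q - 10q^2 + q^3, AVC = 43 - 10q + q^2.
dAVC/dq = -10 + 2q = 0 gives q = 5. min AVC = 43 - 10·5 + 5^2 = 18.
So the shutdown price is $18.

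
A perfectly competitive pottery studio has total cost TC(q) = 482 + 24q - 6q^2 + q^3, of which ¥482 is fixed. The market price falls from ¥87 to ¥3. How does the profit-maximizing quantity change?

MC = 24 - 12q + 3q^2; the shutdown threshold is min AVC = ¥15 (at q = 3).
At P = ¥87 ≥ min AVC, set P = MC on the rising branch: q = 7.
At P = ¥3 < min AVC = ¥15, price no longer covers variable cost at any output, so the firm shuts down: q = 0.

Output falls from 7 to 0 (the firm shuts down)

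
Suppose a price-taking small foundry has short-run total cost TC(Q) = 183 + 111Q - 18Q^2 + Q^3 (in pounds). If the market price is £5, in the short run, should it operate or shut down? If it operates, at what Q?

From TC, MC = TC'(Q) = 111 - 36Q + 3Q^2 and AVC = VC/Q = 111 - 18Q + Q^2.
The AVC parabola has its vertex at Q = 18/2 = 9, where AVC = 111 - 18·9 + 9^2 = £30.
Since P = £5 < min AVC = £30, price fails to cover variable cost at any output.
Shutting down limits the loss to fixed cost, £183.

Shut down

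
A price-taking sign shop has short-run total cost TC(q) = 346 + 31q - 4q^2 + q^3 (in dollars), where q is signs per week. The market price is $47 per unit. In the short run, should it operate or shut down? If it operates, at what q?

Produce at q = 4

From TC, MC = TC'(q) = 31 - 8q + 3q^2 and AVC = VC/q = 31 - 4q + q^2.
AVC hits its minimum where MC = AVC, at q = 2, giving min AVC = 31 - 4·2 + 2^2 = $27.
Because $47 ≥ $27, revenue can cover variable cost; the firm operates.
Solving P = MC: -16 - 8q + 3q^2 = 0 ⇒ q = -4/3 or 4. On the upward-sloping branch, q* = 4.
Check: AVC at q = 4 is $31 ≤ P, so revenue covers variable cost.
Profit = P·q − TC = 47·4 − 470 = -$282, a loss, but smaller than the $346 fixed cost the firm would lose by shutting down.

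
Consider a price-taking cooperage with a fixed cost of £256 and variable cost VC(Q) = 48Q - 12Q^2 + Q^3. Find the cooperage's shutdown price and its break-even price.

Shutdown price = min AVC. AVC = 48 - 12Q + Q^2, with vertex at Q = 6 and minimum £12.
ATC = 256/Q + 48 - 12Q + Q^2. Setting dATC/dQ = −256/Q^2 − 12 + 2Q = 0 gives Q = 8 (since 2·8^3 − 12·8^2 = 256).
min ATC = 256/8 + 48 − 12·8 + 8^2 = £48. That is the break-even price.
For £12 ≤ P < £48 the firm produces at a loss; below £12 it shuts down.

Shutdown price = £12; break-even price = £48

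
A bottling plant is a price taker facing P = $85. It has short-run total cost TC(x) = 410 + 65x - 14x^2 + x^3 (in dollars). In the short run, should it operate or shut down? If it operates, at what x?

Produce at x = 10

From TC, MC = TC'(x) = 65 - 28x + 3x^2 and AVC = VC/x = 65 - 14x + x^2.
The AVC parabola has its vertex at x = 14/2 = 7, where AVC = 65 - 14·7 + 7^2 = $16.
P = $85 exceeds min AVC = $16, so the firm stays open.
Set P = MC: 85 = 65 - 28x + 3x^2 → -20 - 28x + 3x^2 = 0. The roots are x = -2/3 and x = 10; the profit-maximizing output is on the rising part of MC, so x* = 10.
Check: AVC at x = 10 is $25 ≤ P, so revenue covers variable cost.
Profit = P·x − TC = 85·10 − 660 = $190.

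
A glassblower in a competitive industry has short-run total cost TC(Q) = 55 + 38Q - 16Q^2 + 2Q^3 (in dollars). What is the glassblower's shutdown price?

$6 per unit

Short-run supply begins at min AVC. From VC = 38Q - 16Q^2 + 2Q^3, AVC = 38 - 16Q + 2Q^2.
At the minimum of AVC, MC = AVC. MC = 38 - 32Q + 6Q^2; setting MC = AVC gives 4Q^2 - 16Q = 0, so Q = 4. min AVC = 6.
For P < $6 the firm produces nothing.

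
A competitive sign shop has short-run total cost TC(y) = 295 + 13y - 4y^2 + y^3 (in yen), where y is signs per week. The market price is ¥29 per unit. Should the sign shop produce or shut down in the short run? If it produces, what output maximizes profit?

Variable cost is VC = 13y - 4y^2 + y^3, so AVC = VC/y = 13 - 4y + y^2 and MC = dTC/dy = 13 - 8y + 3y^2.
AVC hits its minimum where MC = AVC, at y = 2, giving min AVC = 13 - 4·2 + 2^2 = ¥9.
Since P = ¥29 ≥ min AVC = ¥9, price covers variable cost and the firm should produce.
P = MC gives -16 - 8y + 3y^2 = 0, with roots -4/3 and 4. Take the larger (rising MC): y* = 4.
Check: AVC at y = 4 is ¥13 ≤ P, so revenue covers variable cost.
Profit = P·y − TC = 29·4 − 347 = -¥231, a loss, but smaller than the ¥295 fixed cost the firm would lose by shutting down.

Produce at y = 4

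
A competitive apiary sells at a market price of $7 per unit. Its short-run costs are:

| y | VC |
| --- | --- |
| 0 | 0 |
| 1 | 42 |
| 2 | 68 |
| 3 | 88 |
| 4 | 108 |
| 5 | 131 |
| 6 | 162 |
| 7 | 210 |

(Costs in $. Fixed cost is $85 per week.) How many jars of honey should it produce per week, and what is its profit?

Profit at each row (π = 7y − TC): y=0: -85; y=1: -120; y=2: -139; y=3: -152; y=4: -165; y=5: -181; y=6: -205; y=7: -246.
Profit is highest at y = 0. Equivalently, the lowest AVC in the table is 131/5 ≈ $26.20 at y = 5, and P = $7 falls below it — price never covers variable cost, so the firm shuts down and loses only its fixed cost.

y = 0 (shut down); profit = -$85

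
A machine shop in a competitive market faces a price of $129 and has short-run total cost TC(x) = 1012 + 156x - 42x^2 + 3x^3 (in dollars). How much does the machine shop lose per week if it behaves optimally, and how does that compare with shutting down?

Profit = -$40 at x = 9

AVC = 156 - 42x + 3x^2 has its minimum $9 at x = 7; price $129 clears that bar, so the firm operates.
MC = 156 - 84x + 9x^2. Setting P = MC and taking the root on the rising branch gives x* = 9.
TR = 129·9 = 1161. TC = 1012 + 189 = 1201. Profit = 1161 − 1201 = -$40.
That loss of $40 beats the $1012 the firm would lose by shutting down; producing recovers $972 of fixed cost.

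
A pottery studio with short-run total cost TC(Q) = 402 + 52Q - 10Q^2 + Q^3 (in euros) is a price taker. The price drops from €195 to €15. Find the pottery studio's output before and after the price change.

AVC = 52 - 10Q + Q^2, minimized at Q = 5 where min AVC = €27. MC = 52 - 20Q + 3Q^2.
With P = €195 above the shutdown price, P = MC gives Q = 11.
At P = €15 < min AVC = €27, price no longer covers variable cost at any output, so the firm shuts down: Q = 0.

Output falls from 11 to 0 (the firm shuts down)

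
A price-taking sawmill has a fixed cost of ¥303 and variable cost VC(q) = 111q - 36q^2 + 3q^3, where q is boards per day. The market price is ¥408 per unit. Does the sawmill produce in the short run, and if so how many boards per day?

Strip out fixed cost: VC = 111q - 36q^2 + 3q^3. Then AVC = 111 - 36q + 3q^2 and MC = 111 - 72q + 9q^2.
The AVC parabola has its vertex at q = 36/6 = 6, where AVC = 111 - 36·6 + 3·6^2 = ¥3.
Because ¥408 ≥ ¥3, revenue can cover variable cost; the firm operates.
Solving P = MC: -297 - 72q + 9q^2 = 0 ⇒ q = -3 or 11. On the upward-sloping branch, q* = 11.
Check: AVC at q = 11 is ¥78 ≤ P, so revenue covers variable cost.
Profit = P·q − TC = 408·11 − 1161 = ¥3327.

Produce at q = 11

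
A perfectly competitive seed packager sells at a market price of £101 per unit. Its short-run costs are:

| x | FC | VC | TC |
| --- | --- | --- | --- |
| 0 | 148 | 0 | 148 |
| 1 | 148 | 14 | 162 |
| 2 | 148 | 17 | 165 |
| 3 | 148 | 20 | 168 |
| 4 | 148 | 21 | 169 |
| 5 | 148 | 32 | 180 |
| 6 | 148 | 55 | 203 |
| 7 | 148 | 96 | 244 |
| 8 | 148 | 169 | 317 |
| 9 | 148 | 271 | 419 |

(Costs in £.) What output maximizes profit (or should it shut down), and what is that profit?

x = 8; profit = £491

Profit at each row (π = 101x − TC): x=0: -148; x=1: -61; x=2: 37; x=3: 135; x=4: 235; x=5: 325; x=6: 403; x=7: 463; x=8: 491; x=9: 490.
Profit is maximized at x = 8. AVC there is 169/8 = £21.12 ≤ P, so producing beats shutting down (which would give -£148).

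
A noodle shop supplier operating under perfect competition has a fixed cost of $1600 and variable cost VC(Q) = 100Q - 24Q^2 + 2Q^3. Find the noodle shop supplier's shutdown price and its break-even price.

Shutdown price = $28; break-even price = $220

AVC = 100 - 24Q + 2Q^2; minimized at Q = 6, giving min AVC = $28. That is the shutdown price.
ATC = 1600/Q + 100 - 24Q + 2Q^2. Setting dATC/dQ = −1600/Q^2 − 24 + 4Q = 0 gives Q = 10 (since 4·10^3 − 24·10^2 = 1600).
min ATC = 1600/10 + 100 − 24·10 + 2·10^2 = $220. That is the break-even price.
Between these two prices the firm operates at a loss; above $220 it earns a profit.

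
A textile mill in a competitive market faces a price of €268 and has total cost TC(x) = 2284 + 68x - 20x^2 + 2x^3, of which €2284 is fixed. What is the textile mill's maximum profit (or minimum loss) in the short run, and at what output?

Profit = -€284 at x = 10

AVC = 68 - 20x + 2x^2; min AVC = €18 at x = 5. Since P = €268 ≥ min AVC, the firm produces.
MC = 68 - 40x + 6x^2. Setting P = MC and taking the root on the rising branch gives x* = 10.
TR = 268·10 = 2680. TC = 2284 + 680 = 2964. Profit = 2680 − 2964 = -€284.
Shutting down would mean losing the fixed cost of €2284, so operating at a loss of €284 is better by €2000.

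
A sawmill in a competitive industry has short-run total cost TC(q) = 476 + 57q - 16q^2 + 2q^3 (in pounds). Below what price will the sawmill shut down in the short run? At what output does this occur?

£25 per unit, at q = 4

The shutdown price is the minimum of AVC. VC = 57q - 16q^2 + 2q^3, so AVC = 57 - 16q + 2q^2.
dAVC/dq = -16 + 4q = 0 gives q = 4. min AVC = 57 - 16·4 + 2·4^2 = 25.
For P < £25 the firm produces nothing.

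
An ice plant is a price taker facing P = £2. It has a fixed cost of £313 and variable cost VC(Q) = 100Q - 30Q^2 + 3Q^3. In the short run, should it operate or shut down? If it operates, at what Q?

Shut down

Variable cost is VC = 100Q - 30Q^2 + 3Q^3, so AVC = VC/Q = 100 - 30Q + 3Q^2 and MC = dTC/dQ = 100 - 60Q + 9Q^2.
AVC hits its minimum where MC = AVC, at Q = 5, giving min AVC = 100 - 30·5 + 3·5^2 = £25.
Since P = £2 < min AVC = £25, price fails to cover variable cost at any output.
The firm minimizes its loss by shutting down and losing only its fixed cost of £313.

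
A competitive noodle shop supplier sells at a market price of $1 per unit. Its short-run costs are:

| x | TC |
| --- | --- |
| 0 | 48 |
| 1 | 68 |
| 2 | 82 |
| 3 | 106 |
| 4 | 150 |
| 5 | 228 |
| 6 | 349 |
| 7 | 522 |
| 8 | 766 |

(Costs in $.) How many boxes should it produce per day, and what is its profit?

Tabulate TR − TC: x=0: -48; x=1: -67; x=2: -80; x=3: -103; x=4: -146; x=5: -223; x=6: -343; x=7: -515; x=8: -758.
Profit is highest at x = 0. Equivalently, the lowest AVC in the table is 34/2 ≈ $17 at x = 2, and P = $1 falls below it — price never covers variable cost, so the firm shuts down and loses only its fixed cost.

x = 0 (shut down); profit = -$48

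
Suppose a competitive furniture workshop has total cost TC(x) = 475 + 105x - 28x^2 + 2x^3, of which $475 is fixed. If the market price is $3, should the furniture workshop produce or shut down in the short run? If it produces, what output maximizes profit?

Shut down

From TC, MC = TC'(x) = 105 - 56x + 6x^2 and AVC = VC/x = 105 - 28x + 2x^2.
The AVC parabola has its vertex at x = 28/4 = 7, where AVC = 105 - 28·7 + 2·7^2 = $7.
P = $3 lies below min AVC = $7; no output level covers variable cost.
Shutting down limits the loss to fixed cost, $475.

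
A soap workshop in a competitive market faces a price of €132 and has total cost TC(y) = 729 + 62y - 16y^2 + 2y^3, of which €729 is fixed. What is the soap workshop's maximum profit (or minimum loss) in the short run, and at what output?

AVC = 62 - 16y + 2y^2 has its minimum €30 at y = 4; price €132 clears that bar, so the firm operates.
With MC = 62 - 32y + 6y^2, P = MC on the upward-sloping part at y* = 7.
TR = 132·7 = 924. TC = 729 + 336 = 1065. Profit = 924 − 1065 = -€141.
Shutting down would mean losing the fixed cost of €729, so operating at a loss of €141 is better by €588.

Profit = -€141 at y = 7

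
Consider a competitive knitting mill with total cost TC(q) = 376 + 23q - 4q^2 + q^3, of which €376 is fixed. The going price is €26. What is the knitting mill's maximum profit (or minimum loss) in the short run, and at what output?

Profit = -€358 at q = 3

AVC = 23 - 4q + q^2 has its minimum €19 at q = 2; price €26 clears that bar, so the firm operates.
MC = 23 - 8q + 3q^2. Setting P = MC and taking the root on the rising branch gives q* = 3.
TR = 26·3 = 78. TC = 376 + 60 = 436. Profit = 78 − 436 = -€358.
Shutting down would mean losing the fixed cost of €376, so operating at a loss of €358 is better by €18.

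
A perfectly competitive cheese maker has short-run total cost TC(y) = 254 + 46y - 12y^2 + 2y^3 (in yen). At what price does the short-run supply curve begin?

Short-run supply begins at min AVC. From VC = 46y - 12y^2 + 2y^3, AVC = 46 - 12y + 2y^2.
dAVC/dy = -12 + 4y = 0 gives y = 3. min AVC = 46 - 12·3 + 2·3^2 = 28.
So the shutdown price is ¥28.

¥28 per unit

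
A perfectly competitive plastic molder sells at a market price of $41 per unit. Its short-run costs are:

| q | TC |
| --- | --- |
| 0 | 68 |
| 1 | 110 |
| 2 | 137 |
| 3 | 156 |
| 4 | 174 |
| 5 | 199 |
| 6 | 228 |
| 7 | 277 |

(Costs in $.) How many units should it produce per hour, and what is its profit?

Profit at each row (π = 41q − TC): q=0: -68; q=1: -69; q=2: -55; q=3: -33; q=4: -10; q=5: 6; q=6: 18; q=7: 10.
Profit is maximized at q = 6. AVC there is 160/6 = $26.67 ≤ P, so producing beats shutting down (which would give -$68).

q = 6; profit = $18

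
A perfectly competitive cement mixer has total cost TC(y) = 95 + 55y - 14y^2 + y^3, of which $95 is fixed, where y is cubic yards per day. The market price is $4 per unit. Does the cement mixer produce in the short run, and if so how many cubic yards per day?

Shut down

Variable cost is VC = 55y - 14y^2 + y^3, so AVC = VC/y = 55 - 14y + y^2 and MC = dTC/dy = 55 - 28y + 3y^2.
AVC is minimized where dAVC/dy = -14 + 2y = 0, at y = 7; min AVC = 55 - 14·7 + 7^2 = $6.
With P < min AVC ($4 < $6), every unit sold adds to the loss.
Shutting down limits the loss to fixed cost, $95.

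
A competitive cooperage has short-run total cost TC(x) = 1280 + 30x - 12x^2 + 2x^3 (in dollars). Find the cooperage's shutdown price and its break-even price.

Shutdown price = $12; break-even price = $222

AVC = 30 - 12x + 2x^2; minimized at x = 3, giving min AVC = $12. That is the shutdown price.
ATC = 1280/x + 30 - 12x + 2x^2. Setting dATC/dx = −1280/x^2 − 12 + 4x = 0 gives x = 8 (since 4·8^3 − 12·8^2 = 1280).
min ATC = 1280/8 + 30 − 12·8 + 2·8^2 = $222. That is the break-even price.
For $12 ≤ P < $222 the firm produces at a loss; below $12 it shuts down.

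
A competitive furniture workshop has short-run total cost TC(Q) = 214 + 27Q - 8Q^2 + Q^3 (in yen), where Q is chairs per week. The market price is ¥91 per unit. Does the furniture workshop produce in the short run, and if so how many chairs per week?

Strip out fixed cost: VC = 27Q - 8Q^2 + Q^3. Then AVC = 27 - 8Q + Q^2 and MC = 27 - 16Q + 3Q^2.
The AVC parabola has its vertex at Q = 8/2 = 4, where AVC = 27 - 8·4 + 4^2 = ¥11.
Since P = ¥91 ≥ min AVC = ¥11, price covers variable cost and the firm should produce.
Solving P = MC: -64 - 16Q + 3Q^2 = 0 ⇒ Q = -8/3 or 8. On the upward-sloping branch, Q* = 8.
Check: AVC at Q = 8 is ¥27 ≤ P, so revenue covers variable cost.
Profit = P·Q − TC = 91·8 − 430 = ¥298.

Produce at Q = 8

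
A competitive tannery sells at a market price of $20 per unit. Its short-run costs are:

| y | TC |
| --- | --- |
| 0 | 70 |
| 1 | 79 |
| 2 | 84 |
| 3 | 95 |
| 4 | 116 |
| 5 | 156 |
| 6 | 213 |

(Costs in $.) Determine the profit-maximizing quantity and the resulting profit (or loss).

y = 3; profit = -$35

Compute π = P·y − TC at each output: y=0: -70; y=1: -59; y=2: -44; y=3: -35; y=4: -36; y=5: -56; y=6: -93.
Profit is maximized at y = 3. AVC there is 25/3 = $8.33 ≤ P, so producing beats shutting down (which would give -$70).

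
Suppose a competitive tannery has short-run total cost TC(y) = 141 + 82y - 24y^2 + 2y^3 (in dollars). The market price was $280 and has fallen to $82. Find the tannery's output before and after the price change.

Output falls from 11 to 8

MC = 82 - 48y + 6y^2; the shutdown threshold is min AVC = $10 (at y = 6).
With P = $280 above the shutdown price, P = MC gives y = 11.
At P = $82 ≥ min AVC, set P = MC: y = 8. The firm stays open but cuts output.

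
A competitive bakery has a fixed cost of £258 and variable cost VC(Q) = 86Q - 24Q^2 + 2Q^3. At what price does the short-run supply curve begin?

The shutdown price is the minimum of AVC. VC = 86Q - 24Q^2 + 2Q^3, so AVC = 86 - 24Q + 2Q^2.
dAVC/dQ = -24 + 4Q = 0 gives Q = 6. min AVC = 86 - 24·6 + 2·6^2 = 14.
For P < £14 the firm produces nothing.

£14 per unit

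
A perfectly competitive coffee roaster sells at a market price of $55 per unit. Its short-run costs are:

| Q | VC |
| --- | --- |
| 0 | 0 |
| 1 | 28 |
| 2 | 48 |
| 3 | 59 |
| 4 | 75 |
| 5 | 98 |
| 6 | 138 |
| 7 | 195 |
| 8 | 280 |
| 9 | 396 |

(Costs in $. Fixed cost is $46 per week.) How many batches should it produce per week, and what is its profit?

Q = 6; profit = $146

Tabulate TR − TC: Q=0: -46; Q=1: -19; Q=2: 16; Q=3: 60; Q=4: 99; Q=5: 131; Q=6: 146; Q=7: 144; Q=8: 114; Q=9: 53.
Profit is maximized at Q = 6. AVC there is 138/6 = $23 ≤ P, so producing beats shutting down (which would give -$46).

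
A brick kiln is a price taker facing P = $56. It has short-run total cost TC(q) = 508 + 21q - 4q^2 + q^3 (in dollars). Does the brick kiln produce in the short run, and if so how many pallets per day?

Strip out fixed cost: VC = 21q - 4q^2 + q^3. Then AVC = 21 - 4q + q^2 and MC = 21 - 8q + 3q^2.
AVC hits its minimum where MC = AVC, at q = 2, giving min AVC = 21 - 4·2 + 2^2 = $17.
P = $56 exceeds min AVC = $17, so the firm stays open.
Solving P = MC: -35 - 8q + 3q^2 = 0 ⇒ q = -7/3 or 5. On the upward-sloping branch, q* = 5.
Check: AVC at q = 5 is $26 ≤ P, so revenue covers variable cost.
Profit = P·q − TC = 56·5 − 638 = -$358, a loss, but smaller than the $508 fixed cost the firm would lose by shutting down.

Produce at q = 5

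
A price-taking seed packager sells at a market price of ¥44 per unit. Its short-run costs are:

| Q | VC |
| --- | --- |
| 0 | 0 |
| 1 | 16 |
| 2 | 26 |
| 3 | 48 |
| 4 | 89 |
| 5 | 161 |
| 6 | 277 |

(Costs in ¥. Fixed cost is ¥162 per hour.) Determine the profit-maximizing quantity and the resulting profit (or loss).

Profit at each row (π = 44Q − TC): Q=0: -162; Q=1: -134; Q=2: -100; Q=3: -78; Q=4: -75; Q=5: -103; Q=6: -175.
Profit is maximized at Q = 4. AVC there is 89/4 = ¥22.25 ≤ P, so producing beats shutting down (which would give -¥162).

Q = 4; profit = -¥75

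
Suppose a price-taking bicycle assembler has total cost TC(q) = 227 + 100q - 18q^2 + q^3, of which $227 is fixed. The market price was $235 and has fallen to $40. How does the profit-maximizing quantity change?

Output falls from 15 to 10

MC = 100 - 36q + 3q^2; the shutdown threshold is min AVC = $19 (at q = 9).
With P = $235 above the shutdown price, P = MC gives q = 15.
At P = $40 ≥ min AVC, set P = MC: q = 10. The firm stays open but cuts output.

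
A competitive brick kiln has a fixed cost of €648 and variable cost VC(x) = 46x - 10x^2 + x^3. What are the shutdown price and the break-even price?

Shutdown price = €21; break-even price = €109

AVC = 46 - 10x + x^2; minimized at x = 5, giving min AVC = €21. That is the shutdown price.
ATC = 648/x + 46 - 10x + x^2. Setting dATC/dx = −648/x^2 − 10 + 2x = 0 gives x = 9 (since 2·9^3 − 10·9^2 = 648).
min ATC = 648/9 + 46 − 10·9 + 9^2 = €109. That is the break-even price.
Between these two prices the firm operates at a loss; above €109 it earns a profit.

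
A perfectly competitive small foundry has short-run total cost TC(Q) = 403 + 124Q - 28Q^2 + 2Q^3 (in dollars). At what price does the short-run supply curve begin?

$26 per unit

The shutdown price is the minimum of AVC. VC = 124Q - 28Q^2 + 2Q^3, so AVC = 124 - 28Q + 2Q^2.
At the minimum of AVC, MC = AVC. MC = 124 - 56Q + 6Q^2; setting MC = AVC gives 4Q^2 - 28Q = 0, so Q = 7. min AVC = 26.
For P < $26 the firm produces nothing.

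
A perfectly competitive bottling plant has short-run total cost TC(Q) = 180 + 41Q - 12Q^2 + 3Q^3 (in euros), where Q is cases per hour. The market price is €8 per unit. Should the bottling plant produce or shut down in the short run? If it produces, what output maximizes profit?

Variable cost is VC = 41Q - 12Q^2 + 3Q^3, so AVC = VC/Q = 41 - 12Q + 3Q^2 and MC = dTC/dQ = 41 - 24Q + 9Q^2.
AVC is minimized where dAVC/dQ = -12 + 6Q = 0, at Q = 2; min AVC = 41 - 12·2 + 3·2^2 = €29.
Since P = €8 < min AVC = €29, price fails to cover variable cost at any output.
Shutting down limits the loss to fixed cost, €180.

Shut down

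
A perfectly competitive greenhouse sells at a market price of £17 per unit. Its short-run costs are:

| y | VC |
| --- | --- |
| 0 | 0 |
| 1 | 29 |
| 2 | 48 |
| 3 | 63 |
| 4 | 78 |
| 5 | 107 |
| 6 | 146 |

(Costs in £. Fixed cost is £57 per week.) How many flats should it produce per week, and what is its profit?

Tabulate TR − TC: y=0: -57; y=1: -69; y=2: -71; y=3: -69; y=4: -67; y=5: -79; y=6: -101.
Profit is highest at y = 0. Equivalently, the lowest AVC in the table is 78/4 ≈ £19.50 at y = 4, and P = £17 falls below it — price never covers variable cost, so the firm shuts down and loses only its fixed cost.

y = 0 (shut down); profit = -£57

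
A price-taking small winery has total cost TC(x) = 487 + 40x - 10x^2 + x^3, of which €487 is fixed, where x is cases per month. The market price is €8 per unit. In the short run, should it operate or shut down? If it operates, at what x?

Strip out fixed cost: VC = 40x - 10x^2 + x^3. Then AVC = 40 - 10x + x^2 and MC = 40 - 20x + 3x^2.
AVC is minimized where dAVC/dx = -10 + 2x = 0, at x = 5; min AVC = 40 - 10·5 + 5^2 = €15.
Since P = €8 < min AVC = €15, price fails to cover variable cost at any output.
Shutting down limits the loss to fixed cost, €487.

Shut down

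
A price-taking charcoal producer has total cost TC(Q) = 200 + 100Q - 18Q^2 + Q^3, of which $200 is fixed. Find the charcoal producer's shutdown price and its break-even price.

AVC = 100 - 18Q + Q^2; minimized at Q = 9, giving min AVC = $19. That is the shutdown price.
ATC = 200/Q + 100 - 18Q + Q^2. Setting dATC/dQ = −200/Q^2 − 18 + 2Q = 0 gives Q = 10 (since 2·10^3 − 18·10^2 = 200).
min ATC = 200/10 + 100 − 18·10 + 10^2 = $40. That is the break-even price.
For $19 ≤ P < $40 the firm produces at a loss; below $19 it shuts down.

Shutdown price = $19; break-even price = $40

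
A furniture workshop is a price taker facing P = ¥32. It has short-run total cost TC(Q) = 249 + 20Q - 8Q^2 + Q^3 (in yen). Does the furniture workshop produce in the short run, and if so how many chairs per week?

Produce at Q = 6

Variable cost is VC = 20Q - 8Q^2 + Q^3, so AVC = VC/Q = 20 - 8Q + Q^2 and MC = dTC/dQ = 20 - 16Q + 3Q^2.
The AVC parabola has its vertex at Q = 8/2 = 4, where AVC = 20 - 8·4 + 4^2 = ¥4.
Because ¥32 ≥ ¥4, revenue can cover variable cost; the firm operates.
Solving P = MC: -12 - 16Q + 3Q^2 = 0 ⇒ Q = -2/3 or 6. On the upward-sloping branch, Q* = 6.
Check: AVC at Q = 6 is ¥8 ≤ P, so revenue covers variable cost.
Profit = P·Q − TC = 32·6 − 297 = -¥105, a loss, but smaller than the ¥249 fixed cost the firm would lose by shutting down.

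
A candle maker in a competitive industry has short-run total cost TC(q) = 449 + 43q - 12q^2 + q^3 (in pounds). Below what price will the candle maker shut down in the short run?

The shutdown price is the minimum of AVC. VC = 43q - 12q^2 + q^3, so AVC = 43 - 12q + q^2.
dAVC/dq = -12 + 2q = 0 gives q = 6. min AVC = 43 - 12·6 + 6^2 = 7.
For P < £7 the firm produces nothing.

£7 per unit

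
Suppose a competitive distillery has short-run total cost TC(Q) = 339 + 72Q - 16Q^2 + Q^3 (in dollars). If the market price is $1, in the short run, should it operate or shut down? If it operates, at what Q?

From TC, MC = TC'(Q) = 72 - 32Q + 3Q^2 and AVC = VC/Q = 72 - 16Q + Q^2.
AVC hits its minimum where MC = AVC, at Q = 8, giving min AVC = 72 - 16·8 + 8^2 = $8.
With P < min AVC ($1 < $8), every unit sold adds to the loss.
Best response: produce nothing and absorb the $339 fixed cost.

Shut down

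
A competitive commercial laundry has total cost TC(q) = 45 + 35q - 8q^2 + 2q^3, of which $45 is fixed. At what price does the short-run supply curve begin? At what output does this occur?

Short-run supply begins at min AVC. From VC = 35q - 8q^2 + 2q^3, AVC = 35 - 8q + 2q^2.
dAVC/dq = -8 + 4q = 0 gives q = 2. min AVC = 35 - 8·2 + 2·2^2 = 27.
So the shutdown price is $27.

$27 per unit, at q = 2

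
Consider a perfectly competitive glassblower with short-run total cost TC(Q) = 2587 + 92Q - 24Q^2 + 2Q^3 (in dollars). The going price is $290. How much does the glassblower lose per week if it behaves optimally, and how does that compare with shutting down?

Profit = -$167 at Q = 11

AVC = 92 - 24Q + 2Q^2; min AVC = $20 at Q = 6. Since P = $290 ≥ min AVC, the firm produces.
MC = 92 - 48Q + 6Q^2. Setting P = MC and taking the root on the rising branch gives Q* = 11.
TR = 290·11 = 3190. TC = 2587 + 770 = 3357. Profit = 3190 − 3357 = -$167.
That loss of $167 beats the $2587 the firm would lose by shutting down; producing recovers $2420 of fixed cost.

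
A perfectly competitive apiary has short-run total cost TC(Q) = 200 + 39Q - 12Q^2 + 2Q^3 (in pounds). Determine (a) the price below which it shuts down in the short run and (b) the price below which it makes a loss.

AVC = 39 - 12Q + 2Q^2; minimized at Q = 3, giving min AVC = £21. That is the shutdown price.
ATC = 200/Q + 39 - 12Q + 2Q^2. Setting dATC/dQ = −200/Q^2 − 12 + 4Q = 0 gives Q = 5 (since 4·5^3 − 12·5^2 = 200).
min ATC = 200/5 + 39 − 12·5 + 2·5^2 = £69. That is the break-even price.
Between these two prices the firm operates at a loss; above £69 it earns a profit.

Shutdown price = £21; break-even price = £69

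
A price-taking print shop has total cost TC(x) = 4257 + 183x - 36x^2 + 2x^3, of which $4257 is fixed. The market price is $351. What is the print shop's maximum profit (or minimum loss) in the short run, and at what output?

AVC = 183 - 36x + 2x^2; min AVC = $21 at x = 9. Since P = $351 ≥ min AVC, the firm produces.
MC = 183 - 72x + 6x^2. Setting P = MC and taking the root on the rising branch gives x* = 14.
TR = 351·14 = 4914. TC = 4257 + 994 = 5251. Profit = 4914 − 5251 = -$337.
By producing, the firm covers all variable cost plus $3920 of fixed cost; shutting down would lose the full $4257.

Profit = -$337 at x = 14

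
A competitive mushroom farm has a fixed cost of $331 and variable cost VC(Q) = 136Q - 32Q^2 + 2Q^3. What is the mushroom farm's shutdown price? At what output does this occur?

The shutdown price is the minimum of AVC. VC = 136Q - 32Q^2 + 2Q^3, so AVC = 136 - 32Q + 2Q^2.
dAVC/dQ = -32 + 4Q = 0 gives Q = 8. min AVC = 136 - 32·8 + 2·8^2 = 8.
So the shutdown price is $8.

$8 per unit, at Q = 8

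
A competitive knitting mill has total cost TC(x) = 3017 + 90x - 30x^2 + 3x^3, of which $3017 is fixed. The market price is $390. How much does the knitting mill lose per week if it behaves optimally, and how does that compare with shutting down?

AVC = 90 - 30x + 3x^2; min AVC = $15 at x = 5. Since P = $390 ≥ min AVC, the firm produces.
With MC = 90 - 60x + 9x^2, P = MC on the upward-sloping part at x* = 10.
TR = 390·10 = 3900. TC = 3017 + 900 = 3917. Profit = 3900 − 3917 = -$17.
By producing, the firm covers all variable cost plus $3000 of fixed cost; shutting down would lose the full $3017.

Profit = -$17 at x = 10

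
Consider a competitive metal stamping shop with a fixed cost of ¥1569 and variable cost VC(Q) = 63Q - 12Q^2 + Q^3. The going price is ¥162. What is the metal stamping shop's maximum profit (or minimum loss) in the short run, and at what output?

AVC = 63 - 12Q + Q^2 has its minimum ¥27 at Q = 6; price ¥162 clears that bar, so the firm operates.
MC = 63 - 24Q + 3Q^2. Setting P = MC and taking the root on the rising branch gives Q* = 11.
TR = 162·11 = 1782. TC = 1569 + 572 = 2141. Profit = 1782 − 2141 = -¥359.
Shutting down would mean losing the fixed cost of ¥1569, so operating at a loss of ¥359 is better by ¥1210.

Profit = -¥359 at Q = 11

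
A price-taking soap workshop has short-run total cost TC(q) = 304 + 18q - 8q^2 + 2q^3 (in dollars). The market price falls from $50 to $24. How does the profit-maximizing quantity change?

Output falls from 4 to 3

AVC = 18 - 8q + 2q^2, minimized at q = 2 where min AVC = $10. MC = 18 - 16q + 6q^2.
At P = $50 ≥ min AVC, set P = MC on the rising branch: q = 4.
At P = $24 ≥ min AVC, set P = MC: q = 3. The firm stays open but cuts output.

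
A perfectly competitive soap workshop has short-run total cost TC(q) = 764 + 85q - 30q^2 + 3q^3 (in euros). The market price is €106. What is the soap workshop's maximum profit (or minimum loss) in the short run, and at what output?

Profit = -€176 at q = 7

AVC = 85 - 30q + 3q^2 has its minimum €10 at q = 5; price €106 clears that bar, so the firm operates.
With MC = 85 - 60q + 9q^2, P = MC on the upward-sloping part at q* = 7.
TR = 106·7 = 742. TC = 764 + 154 = 918. Profit = 742 − 918 = -€176.
By producing, the firm covers all variable cost plus €588 of fixed cost; shutting down would lose the full €764.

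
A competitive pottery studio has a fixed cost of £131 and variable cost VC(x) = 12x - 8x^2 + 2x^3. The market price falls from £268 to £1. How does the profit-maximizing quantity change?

Output falls from 8 to 0 (the firm shuts down)

AVC = 12 - 8x + 2x^2, minimized at x = 2 where min AVC = £4. MC = 12 - 16x + 6x^2.
At P = £268 ≥ min AVC, set P = MC on the rising branch: x = 8.
At P = £1 < min AVC = £4, price no longer covers variable cost at any output, so the firm shuts down: x = 0.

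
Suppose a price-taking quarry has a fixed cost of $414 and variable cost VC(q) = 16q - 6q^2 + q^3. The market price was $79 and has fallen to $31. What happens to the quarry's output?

Output falls from 7 to 5

AVC = 16 - 6q + q^2, minimized at q = 3 where min AVC = $7. MC = 16 - 12q + 3q^2.
At P = $79 ≥ min AVC, set P = MC on the rising branch: q = 7.
At P = $31 ≥ min AVC, set P = MC: q = 5. The firm stays open but cuts output.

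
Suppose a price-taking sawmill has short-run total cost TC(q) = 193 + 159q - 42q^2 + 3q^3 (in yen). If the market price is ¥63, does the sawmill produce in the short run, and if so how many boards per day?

From TC, MC = TC'(q) = 159 - 84q + 9q^2 and AVC = VC/q = 159 - 42q + 3q^2.
AVC is minimized where dAVC/dq = -42 + 6q = 0, at q = 7; min AVC = 159 - 42·7 + 3·7^2 = ¥12.
Since P = ¥63 ≥ min AVC = ¥12, price covers variable cost and the firm should produce.
Solving P = MC: 96 - 84q + 9q^2 = 0 ⇒ q = 4/3 or 8. On the upward-sloping branch, q* = 8.
Check: AVC at q = 8 is ¥15 ≤ P, so revenue covers variable cost.
Profit = P·q − TC = 63·8 − 313 = ¥191.

Produce at q = 8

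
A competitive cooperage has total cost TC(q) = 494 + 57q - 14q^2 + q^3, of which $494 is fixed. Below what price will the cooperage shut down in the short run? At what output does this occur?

Short-run supply begins at min AVC. From VC = 57q - 14q^2 + q^3, AVC = 57 - 14q + q^2.
At the minimum of AVC, MC = AVC. MC = 57 - 28q + 3q^2; setting MC = AVC gives 2q^2 - 14q = 0, so q = 7. min AVC = 8.
So the shutdown price is $8.

$8 per unit, at q = 7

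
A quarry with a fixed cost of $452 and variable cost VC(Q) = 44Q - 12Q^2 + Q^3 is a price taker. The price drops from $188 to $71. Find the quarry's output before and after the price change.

Output falls from 12 to 9

MC = 44 - 24Q + 3Q^2; the shutdown threshold is min AVC = $8 (at Q = 6).
At P = $188 ≥ min AVC, set P = MC on the rising branch: Q = 12.
At P = $71 ≥ min AVC, set P = MC: Q = 9. The firm stays open but cuts output.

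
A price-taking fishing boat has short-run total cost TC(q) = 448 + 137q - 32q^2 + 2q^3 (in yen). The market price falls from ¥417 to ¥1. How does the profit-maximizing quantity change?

AVC = 137 - 32q + 2q^2, minimized at q = 8 where min AVC = ¥9. MC = 137 - 64q + 6q^2.
With P = ¥417 above the shutdown price, P = MC gives q = 14.
At P = ¥1 < min AVC = ¥9, price no longer covers variable cost at any output, so the firm shuts down: q = 0.

Output falls from 14 to 0 (the firm shuts down)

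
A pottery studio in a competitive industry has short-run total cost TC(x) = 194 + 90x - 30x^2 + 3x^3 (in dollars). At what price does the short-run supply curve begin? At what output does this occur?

Short-run supply begins at min AVC. From VC = 90x - 30x^2 + 3x^3, AVC = 90 - 30x + 3x^2.
At the minimum of AVC, MC = AVC. MC = 90 - 60x + 9x^2; setting MC = AVC gives 6x^2 - 30x = 0, so x = 5. min AVC = 15.
So the shutdown price is $15.

$15 per unit, at x = 5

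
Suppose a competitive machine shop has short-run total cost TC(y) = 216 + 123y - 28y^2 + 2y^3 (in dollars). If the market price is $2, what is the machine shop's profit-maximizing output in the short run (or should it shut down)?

Variable cost is VC = 123y - 28y^2 + 2y^3, so AVC = VC/y = 123 - 28y + 2y^2 and MC = dTC/dy = 123 - 56y + 6y^2.
The AVC parabola has its vertex at y = 28/4 = 7, where AVC = 123 - 28·7 + 2·7^2 = $25.
P = $2 lies below min AVC = $25; no output level covers variable cost.
Shutting down limits the loss to fixed cost, $216.

Shut down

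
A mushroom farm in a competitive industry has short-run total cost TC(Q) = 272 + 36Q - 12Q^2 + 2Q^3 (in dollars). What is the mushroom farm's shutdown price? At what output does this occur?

$18 per unit, at Q = 3

Short-run supply begins at min AVC. From VC = 36Q - 12Q^2 + 2Q^3, AVC = 36 - 12Q + 2Q^2.
At the minimum of AVC, MC = AVC. MC = 36 - 24Q + 6Q^2; setting MC = AVC gives 4Q^2 - 12Q = 0, so Q = 3. min AVC = 18.
So the shutdown price is $18.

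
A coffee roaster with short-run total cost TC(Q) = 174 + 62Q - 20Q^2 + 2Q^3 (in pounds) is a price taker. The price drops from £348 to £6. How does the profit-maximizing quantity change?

Output falls from 11 to 0 (the firm shuts down)

MC = 62 - 40Q + 6Q^2; the shutdown threshold is min AVC = £12 (at Q = 5).
At P = £348 ≥ min AVC, set P = MC on the rising branch: Q = 11.
At P = £6 < min AVC = £12, price no longer covers variable cost at any output, so the firm shuts down: Q = 0.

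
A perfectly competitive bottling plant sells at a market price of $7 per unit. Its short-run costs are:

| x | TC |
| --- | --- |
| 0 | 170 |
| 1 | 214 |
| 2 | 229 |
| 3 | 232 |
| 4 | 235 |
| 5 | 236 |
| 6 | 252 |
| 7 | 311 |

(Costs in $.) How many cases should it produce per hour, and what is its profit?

Tabulate TR − TC: x=0: -170; x=1: -207; x=2: -215; x=3: -211; x=4: -207; x=5: -201; x=6: -210; x=7: -262.
Profit is highest at x = 0. Equivalently, the lowest AVC in the table is 66/5 ≈ $13.20 at x = 5, and P = $7 falls below it — price never covers variable cost, so the firm shuts down and loses only its fixed cost.

x = 0 (shut down); profit = -$170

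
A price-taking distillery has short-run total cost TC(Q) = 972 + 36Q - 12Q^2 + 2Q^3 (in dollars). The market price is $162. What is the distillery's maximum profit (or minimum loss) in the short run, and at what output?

AVC = 36 - 12Q + 2Q^2; min AVC = $18 at Q = 3. Since P = $162 ≥ min AVC, the firm produces.
MC = 36 - 24Q + 6Q^2. Setting P = MC and taking the root on the rising branch gives Q* = 7.
TR = 162·7 = 1134. TC = 972 + 350 = 1322. Profit = 1134 − 1322 = -$188.
By producing, the firm covers all variable cost plus $784 of fixed cost; shutting down would lose the full $972.

Profit = -$188 at Q = 7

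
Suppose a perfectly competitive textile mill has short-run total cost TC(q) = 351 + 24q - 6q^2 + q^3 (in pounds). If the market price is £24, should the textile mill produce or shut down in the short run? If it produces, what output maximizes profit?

Produce at q = 4

Variable cost is VC = 24q - 6q^2 + q^3, so AVC = VC/q = 24 - 6q + q^2 and MC = dTC/dq = 24 - 12q + 3q^2.
AVC is minimized where dAVC/dq = -6 + 2q = 0, at q = 3; min AVC = 24 - 6·3 + 3^2 = £15.
Since P = £24 ≥ min AVC = £15, price covers variable cost and the firm should produce.
Solving P = MC: -12q + 3q^2 = 0 ⇒ q = 0 or 4. On the upward-sloping branch, q* = 4.
Check: AVC at q = 4 is £16 ≤ P, so revenue covers variable cost.
Profit = P·q − TC = 24·4 − 415 = -£319, a loss, but smaller than the £351 fixed cost the firm would lose by shutting down.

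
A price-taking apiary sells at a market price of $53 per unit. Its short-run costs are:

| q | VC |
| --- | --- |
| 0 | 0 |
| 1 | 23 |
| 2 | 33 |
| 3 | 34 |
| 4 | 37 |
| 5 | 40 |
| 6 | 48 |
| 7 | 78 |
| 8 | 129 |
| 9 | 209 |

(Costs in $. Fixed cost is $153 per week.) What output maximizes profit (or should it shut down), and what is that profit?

q = 8; profit = $142

Profit at each row (π = 53q − TC): q=0: -153; q=1: -123; q=2: -80; q=3: -28; q=4: 22; q=5: 72; q=6: 117; q=7: 140; q=8: 142; q=9: 115.
Profit is maximized at q = 8. AVC there is 129/8 = $16.12 ≤ P, so producing beats shutting down (which would give -$153).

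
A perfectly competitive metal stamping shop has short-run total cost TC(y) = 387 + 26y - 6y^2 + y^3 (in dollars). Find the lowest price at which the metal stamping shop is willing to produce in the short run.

The shutdown price is the minimum of AVC. VC = 26y - 6y^2 + y^3, so AVC = 26 - 6y + y^2.
At the minimum of AVC, MC = AVC. MC = 26 - 12y + 3y^2; setting MC = AVC gives 2y^2 - 6y = 0, so y = 3. min AVC = 17.
The firm shuts down for any P below $17.

$17 per unit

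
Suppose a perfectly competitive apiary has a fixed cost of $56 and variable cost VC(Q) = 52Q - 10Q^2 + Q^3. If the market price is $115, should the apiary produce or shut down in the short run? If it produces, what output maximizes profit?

Produce at Q = 9

Variable cost is VC = 52Q - 10Q^2 + Q^3, so AVC = VC/Q = 52 - 10Q + Q^2 and MC = dTC/dQ = 52 - 20Q + 3Q^2.
AVC is minimized where dAVC/dQ = -10 + 2Q = 0, at Q = 5; min AVC = 52 - 10·5 + 5^2 = $27.
P = $115 exceeds min AVC = $27, so the firm stays open.
Solving P = MC: -63 - 20Q + 3Q^2 = 0 ⇒ Q = -7/3 or 9. On the upward-sloping branch, Q* = 9.
Check: AVC at Q = 9 is $43 ≤ P, so revenue covers variable cost.
Profit = P·Q − TC = 115·9 − 443 = $592.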